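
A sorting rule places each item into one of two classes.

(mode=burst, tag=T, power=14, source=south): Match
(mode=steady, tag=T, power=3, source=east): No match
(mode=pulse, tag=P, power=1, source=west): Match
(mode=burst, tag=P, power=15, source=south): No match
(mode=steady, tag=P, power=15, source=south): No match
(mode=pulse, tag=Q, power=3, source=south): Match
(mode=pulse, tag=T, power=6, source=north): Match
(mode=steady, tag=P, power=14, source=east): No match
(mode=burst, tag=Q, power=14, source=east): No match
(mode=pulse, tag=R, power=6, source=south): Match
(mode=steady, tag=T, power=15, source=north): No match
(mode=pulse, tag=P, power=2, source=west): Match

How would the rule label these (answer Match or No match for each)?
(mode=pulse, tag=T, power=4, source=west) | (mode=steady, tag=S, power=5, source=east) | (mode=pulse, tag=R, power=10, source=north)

Match, No match, Match

The common property of the 'Match' items is: source is not east AND power ≤ 14. No 'No match' item has it.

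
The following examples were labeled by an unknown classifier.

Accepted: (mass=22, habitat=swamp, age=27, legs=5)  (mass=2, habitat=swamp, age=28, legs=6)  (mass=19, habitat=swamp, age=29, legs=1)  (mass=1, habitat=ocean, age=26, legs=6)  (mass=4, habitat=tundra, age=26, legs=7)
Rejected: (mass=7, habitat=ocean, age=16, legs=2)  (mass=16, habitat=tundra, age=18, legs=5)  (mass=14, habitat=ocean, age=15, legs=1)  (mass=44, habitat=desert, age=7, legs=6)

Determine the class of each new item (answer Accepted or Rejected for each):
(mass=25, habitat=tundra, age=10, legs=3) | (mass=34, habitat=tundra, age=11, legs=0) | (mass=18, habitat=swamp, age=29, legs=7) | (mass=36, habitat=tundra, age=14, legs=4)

One predicate separates the groups cleanly: age ≥ 26.
(mass=25, habitat=tundra, age=10, legs=3): Rejected (age = 10). (mass=34, habitat=tundra, age=11, legs=0): Rejected (age = 11). (mass=18, habitat=swamp, age=29, legs=7): Accepted (age = 29). (mass=36, habitat=tundra, age=14, legs=4): Rejected (age = 14).

Rejected, Rejected, Accepted, Rejected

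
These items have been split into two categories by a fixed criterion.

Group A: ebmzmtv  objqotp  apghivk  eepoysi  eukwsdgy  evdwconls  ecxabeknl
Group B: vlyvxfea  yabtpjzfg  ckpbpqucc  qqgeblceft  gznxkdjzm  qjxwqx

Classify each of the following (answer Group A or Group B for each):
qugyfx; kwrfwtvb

Every 'Group A' example satisfies: starts with a vowel. None of the 'Group B' examples do.
qugyfx: starts with 'q' — fails this test, so Group B. kwrfwtvb: starts with 'k' — fails this test, so Group B.

Group B, Group B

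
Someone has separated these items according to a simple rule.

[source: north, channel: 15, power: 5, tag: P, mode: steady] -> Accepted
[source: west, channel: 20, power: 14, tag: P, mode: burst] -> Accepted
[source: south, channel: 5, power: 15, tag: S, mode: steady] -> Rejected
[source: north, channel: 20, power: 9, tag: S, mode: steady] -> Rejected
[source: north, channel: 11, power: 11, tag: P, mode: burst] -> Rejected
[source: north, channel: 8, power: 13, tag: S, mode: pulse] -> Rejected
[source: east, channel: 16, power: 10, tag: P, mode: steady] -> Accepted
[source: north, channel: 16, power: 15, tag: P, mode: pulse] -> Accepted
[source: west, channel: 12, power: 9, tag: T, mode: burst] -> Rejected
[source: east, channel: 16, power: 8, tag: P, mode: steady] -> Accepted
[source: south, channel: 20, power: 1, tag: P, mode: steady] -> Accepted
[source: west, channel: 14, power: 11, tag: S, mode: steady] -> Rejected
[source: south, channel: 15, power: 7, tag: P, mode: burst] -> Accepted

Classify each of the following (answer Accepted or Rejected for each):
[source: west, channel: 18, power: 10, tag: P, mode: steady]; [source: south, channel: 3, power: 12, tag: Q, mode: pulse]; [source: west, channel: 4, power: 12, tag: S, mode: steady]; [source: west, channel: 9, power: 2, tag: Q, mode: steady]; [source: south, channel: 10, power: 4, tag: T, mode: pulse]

Accepted, Rejected, Rejected, Rejected, Rejected

The distinguishing property — tag is P AND channel ≥ 12 — holds for all the 'Accepted' cases and none of the 'Rejected' cases.
[source: west, channel: 18, power: 10, tag: P, mode: steady]: Accepted (tag is P, channel = 18). [source: south, channel: 3, power: 12, tag: Q, mode: pulse]: Rejected (tag is Q, channel = 3). [source: west, channel: 4, power: 12, tag: S, mode: steady]: Rejected (tag is S, channel = 4). [source: west, channel: 9, power: 2, tag: Q, mode: steady]: Rejected (tag is Q, channel = 9). [source: south, channel: 10, power: 4, tag: T, mode: pulse]: Rejected (tag is T, channel = 10).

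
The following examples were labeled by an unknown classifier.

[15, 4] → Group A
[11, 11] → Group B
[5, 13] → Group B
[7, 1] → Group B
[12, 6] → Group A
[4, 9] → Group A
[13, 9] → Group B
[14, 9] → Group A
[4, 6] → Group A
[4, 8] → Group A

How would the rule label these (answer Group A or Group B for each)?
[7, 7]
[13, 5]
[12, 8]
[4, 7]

Group B, Group B, Group A, Group A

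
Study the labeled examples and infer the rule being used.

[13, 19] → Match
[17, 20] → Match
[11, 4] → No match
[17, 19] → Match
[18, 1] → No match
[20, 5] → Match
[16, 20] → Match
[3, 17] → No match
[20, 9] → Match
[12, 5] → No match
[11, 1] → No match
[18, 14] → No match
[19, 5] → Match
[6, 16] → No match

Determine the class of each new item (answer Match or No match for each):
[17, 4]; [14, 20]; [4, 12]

The pattern is that an item is 'Match' exactly when: max ≥ 19.
[17, 4]: max 17, fails the rule → No match.
[14, 20]: max 20, passes → Match.
[4, 12]: max 12, fails the rule → No match.

No match, Match, No match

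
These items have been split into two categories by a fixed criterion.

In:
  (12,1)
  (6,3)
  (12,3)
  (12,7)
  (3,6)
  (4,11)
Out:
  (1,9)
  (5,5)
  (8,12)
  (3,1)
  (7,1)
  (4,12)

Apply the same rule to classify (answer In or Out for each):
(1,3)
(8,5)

Out, In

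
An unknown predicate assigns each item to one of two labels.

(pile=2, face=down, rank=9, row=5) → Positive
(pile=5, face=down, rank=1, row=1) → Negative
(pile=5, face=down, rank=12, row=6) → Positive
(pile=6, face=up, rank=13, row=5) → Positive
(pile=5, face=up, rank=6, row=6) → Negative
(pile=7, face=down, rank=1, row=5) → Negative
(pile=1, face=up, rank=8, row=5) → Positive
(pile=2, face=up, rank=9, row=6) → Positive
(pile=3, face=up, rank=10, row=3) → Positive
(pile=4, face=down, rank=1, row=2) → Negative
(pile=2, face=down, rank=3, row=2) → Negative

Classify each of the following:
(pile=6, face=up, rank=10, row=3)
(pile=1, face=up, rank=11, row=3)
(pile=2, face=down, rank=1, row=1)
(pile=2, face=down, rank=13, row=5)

All 'Positive' examples share one property — rank ≥ 8 — and every 'Negative' example lacks it.

Positive, Positive, Negative, Positive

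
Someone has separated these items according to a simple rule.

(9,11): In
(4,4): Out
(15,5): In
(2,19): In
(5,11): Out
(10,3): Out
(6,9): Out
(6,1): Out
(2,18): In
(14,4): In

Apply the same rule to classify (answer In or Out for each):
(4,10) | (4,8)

Out, Out

Rule: sum ≥ 18. This holds for each 'In' example and fails for each 'Out' one.
(4,10) — 4+10 = 14, hence Out. (4,8) — 4+8 = 12, hence Out.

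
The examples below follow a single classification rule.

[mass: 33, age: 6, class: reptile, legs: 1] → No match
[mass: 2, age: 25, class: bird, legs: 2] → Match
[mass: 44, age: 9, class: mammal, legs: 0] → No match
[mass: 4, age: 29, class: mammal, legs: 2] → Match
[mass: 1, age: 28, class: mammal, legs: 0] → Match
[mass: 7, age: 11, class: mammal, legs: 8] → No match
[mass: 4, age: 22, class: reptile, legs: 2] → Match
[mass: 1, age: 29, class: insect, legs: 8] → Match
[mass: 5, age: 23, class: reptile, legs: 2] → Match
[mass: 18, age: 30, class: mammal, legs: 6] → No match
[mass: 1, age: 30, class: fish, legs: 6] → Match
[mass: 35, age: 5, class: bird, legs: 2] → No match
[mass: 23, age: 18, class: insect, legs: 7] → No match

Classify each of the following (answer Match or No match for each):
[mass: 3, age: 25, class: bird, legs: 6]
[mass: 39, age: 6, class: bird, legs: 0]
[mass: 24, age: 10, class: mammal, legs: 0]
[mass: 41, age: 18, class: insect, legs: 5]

The pattern is that an item is 'Match' exactly when: mass ≤ 5.
[mass: 3, age: 25, class: bird, legs: 6]: mass = 3 — passes, so Match. [mass: 39, age: 6, class: bird, legs: 0]: mass = 39 — does not fit, so No match. [mass: 24, age: 10, class: mammal, legs: 0]: mass = 24 — does not fit, so No match. [mass: 41, age: 18, class: insect, legs: 5]: mass = 41 — does not fit, so No match.

Match, No match, No match, No match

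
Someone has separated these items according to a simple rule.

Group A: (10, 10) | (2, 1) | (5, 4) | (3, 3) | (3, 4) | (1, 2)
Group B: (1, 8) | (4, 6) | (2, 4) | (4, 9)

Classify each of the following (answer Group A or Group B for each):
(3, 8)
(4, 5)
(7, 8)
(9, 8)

The common property of the 'Group A' items is: |first − second| ≤ 1. No 'Group B' item has it.
(3, 8) → |3−8| = 5 → Group B.
(4, 5) → |4−5| = 1 → Group A.
(7, 8) → |7−8| = 1 → Group A.
(9, 8) → |9−8| = 1 → Group A.

Group B, Group A, Group A, Group A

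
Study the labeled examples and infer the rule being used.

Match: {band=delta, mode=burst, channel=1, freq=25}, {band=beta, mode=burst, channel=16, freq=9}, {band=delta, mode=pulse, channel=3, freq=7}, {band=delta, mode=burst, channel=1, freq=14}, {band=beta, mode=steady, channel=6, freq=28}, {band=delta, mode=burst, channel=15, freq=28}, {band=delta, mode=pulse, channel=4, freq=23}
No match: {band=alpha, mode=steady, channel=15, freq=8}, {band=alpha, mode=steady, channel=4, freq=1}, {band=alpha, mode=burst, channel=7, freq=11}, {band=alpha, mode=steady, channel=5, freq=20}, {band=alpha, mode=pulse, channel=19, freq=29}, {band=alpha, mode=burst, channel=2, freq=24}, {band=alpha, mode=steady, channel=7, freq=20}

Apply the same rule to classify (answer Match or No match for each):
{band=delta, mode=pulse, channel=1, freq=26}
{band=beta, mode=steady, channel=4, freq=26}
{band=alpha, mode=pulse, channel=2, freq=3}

Match, Match, No match

The pattern is that an item is 'Match' exactly when: band is not alpha.
{band=delta, mode=pulse, channel=1, freq=26} → band is delta → Match.
{band=beta, mode=steady, channel=4, freq=26} → band is beta → Match.
{band=alpha, mode=pulse, channel=2, freq=3} → band is alpha → No match.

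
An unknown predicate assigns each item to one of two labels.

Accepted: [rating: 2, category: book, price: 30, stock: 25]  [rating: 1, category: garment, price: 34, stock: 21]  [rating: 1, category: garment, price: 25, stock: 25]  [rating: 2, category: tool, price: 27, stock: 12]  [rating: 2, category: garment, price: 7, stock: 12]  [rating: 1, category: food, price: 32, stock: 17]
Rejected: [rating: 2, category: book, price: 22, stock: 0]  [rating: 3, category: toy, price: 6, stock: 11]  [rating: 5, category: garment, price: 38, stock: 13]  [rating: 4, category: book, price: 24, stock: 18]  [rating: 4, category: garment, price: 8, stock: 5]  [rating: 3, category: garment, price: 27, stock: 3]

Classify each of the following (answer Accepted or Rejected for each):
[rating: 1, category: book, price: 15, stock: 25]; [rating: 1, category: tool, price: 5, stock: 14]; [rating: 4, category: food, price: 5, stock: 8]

Accepted, Accepted, Rejected

The simplest hypothesis consistent with all the labels is: stock ≥ 3 AND rating ≤ 2.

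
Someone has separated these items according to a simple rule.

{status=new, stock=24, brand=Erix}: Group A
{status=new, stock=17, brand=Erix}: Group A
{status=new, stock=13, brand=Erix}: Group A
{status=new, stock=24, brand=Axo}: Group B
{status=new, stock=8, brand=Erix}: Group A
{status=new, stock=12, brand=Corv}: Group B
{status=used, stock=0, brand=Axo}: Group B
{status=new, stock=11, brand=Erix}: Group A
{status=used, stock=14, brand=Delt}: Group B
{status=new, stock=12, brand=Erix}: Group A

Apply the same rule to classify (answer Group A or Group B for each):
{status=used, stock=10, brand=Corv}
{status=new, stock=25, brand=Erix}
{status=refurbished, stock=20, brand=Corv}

Checking candidate rules against both groups, what survives is: brand is Erix.
{status=used, stock=10, brand=Corv}: brand is Corv, fails this test → Group B. {status=new, stock=25, brand=Erix}: brand is Erix, meets the rule → Group A. {status=refurbished, stock=20, brand=Corv}: brand is Corv, fails this test → Group B.

Group B, Group A, Group B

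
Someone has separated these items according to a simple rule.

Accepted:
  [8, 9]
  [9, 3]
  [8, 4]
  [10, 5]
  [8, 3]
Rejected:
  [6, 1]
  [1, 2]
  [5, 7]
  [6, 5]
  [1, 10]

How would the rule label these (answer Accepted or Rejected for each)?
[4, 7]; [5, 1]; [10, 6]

One predicate separates the groups cleanly: first ≥ 7.

Rejected, Rejected, Accepted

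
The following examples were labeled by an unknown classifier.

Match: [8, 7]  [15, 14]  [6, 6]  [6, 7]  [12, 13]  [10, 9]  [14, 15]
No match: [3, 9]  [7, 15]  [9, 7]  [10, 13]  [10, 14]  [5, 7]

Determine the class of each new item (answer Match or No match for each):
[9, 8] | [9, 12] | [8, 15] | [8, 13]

Match, No match, No match, No match

One predicate separates the groups cleanly: |first − second| ≤ 1.
[9, 8]: Match (|9−8| = 1). [9, 12]: No match (|9−12| = 3). [8, 15]: No match (|8−15| = 7). [8, 13]: No match (|8−13| = 5).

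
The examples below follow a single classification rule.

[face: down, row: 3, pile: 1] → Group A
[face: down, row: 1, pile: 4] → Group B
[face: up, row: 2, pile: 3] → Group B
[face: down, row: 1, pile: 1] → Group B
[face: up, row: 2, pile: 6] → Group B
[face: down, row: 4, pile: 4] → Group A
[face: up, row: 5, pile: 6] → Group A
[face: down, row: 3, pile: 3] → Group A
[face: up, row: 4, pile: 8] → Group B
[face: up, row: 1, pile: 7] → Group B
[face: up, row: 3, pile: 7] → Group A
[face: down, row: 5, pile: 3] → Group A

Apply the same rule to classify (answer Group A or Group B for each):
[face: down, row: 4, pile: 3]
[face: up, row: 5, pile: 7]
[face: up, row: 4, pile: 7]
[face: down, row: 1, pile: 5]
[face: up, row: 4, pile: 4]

Group A, Group A, Group A, Group B, Group A

The simplest hypothesis consistent with all the labels is: pile ≤ 7 AND row ≥ 3.
[face: down, row: 4, pile: 3]: pile = 3, row = 4 — satisfies this, so Group A. [face: up, row: 5, pile: 7]: pile = 7, row = 5 — satisfies this, so Group A. [face: up, row: 4, pile: 7]: pile = 7, row = 4 — satisfies this, so Group A. [face: down, row: 1, pile: 5]: pile = 5, row = 1 — does not fit, so Group B. [face: up, row: 4, pile: 4]: pile = 4, row = 4 — satisfies this, so Group A.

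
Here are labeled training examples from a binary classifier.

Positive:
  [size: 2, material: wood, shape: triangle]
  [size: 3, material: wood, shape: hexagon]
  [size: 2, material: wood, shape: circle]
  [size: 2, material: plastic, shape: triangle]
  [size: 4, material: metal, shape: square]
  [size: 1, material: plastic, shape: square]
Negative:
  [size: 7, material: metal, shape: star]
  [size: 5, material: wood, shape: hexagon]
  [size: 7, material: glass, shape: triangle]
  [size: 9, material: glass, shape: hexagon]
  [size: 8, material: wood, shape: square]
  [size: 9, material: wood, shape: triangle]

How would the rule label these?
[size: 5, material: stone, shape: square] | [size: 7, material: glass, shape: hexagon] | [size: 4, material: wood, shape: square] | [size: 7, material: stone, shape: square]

Negative, Negative, Positive, Negative

One predicate separates the groups cleanly: size ≤ 4.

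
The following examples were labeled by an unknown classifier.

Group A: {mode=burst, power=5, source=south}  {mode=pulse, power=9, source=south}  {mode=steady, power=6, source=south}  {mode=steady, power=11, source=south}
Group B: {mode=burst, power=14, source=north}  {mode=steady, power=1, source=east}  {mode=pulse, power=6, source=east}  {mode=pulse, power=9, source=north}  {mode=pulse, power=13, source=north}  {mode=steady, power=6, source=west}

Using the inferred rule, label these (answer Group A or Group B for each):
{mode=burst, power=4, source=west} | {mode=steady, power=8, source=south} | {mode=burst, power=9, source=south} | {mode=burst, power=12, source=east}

The pattern is that an item is 'Group A' exactly when: source is south.
{mode=burst, power=4, source=west} → source is west → Group B. {mode=steady, power=8, source=south} → source is south → Group A. {mode=burst, power=9, source=south} → source is south → Group A. {mode=burst, power=12, source=east} → source is east → Group B.

Group B, Group A, Group A, Group B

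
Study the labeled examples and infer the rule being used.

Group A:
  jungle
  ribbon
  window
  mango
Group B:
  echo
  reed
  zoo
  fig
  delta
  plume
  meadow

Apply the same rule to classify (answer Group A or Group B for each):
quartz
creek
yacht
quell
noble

Group B, Group B, Group B, Group B, Group A

The classifier is using: contains 'n'.
quartz: no 'n', doesn't qualify → Group B. creek: no 'n', doesn't qualify → Group B. yacht: no 'n', doesn't qualify → Group B. quell: no 'n', doesn't qualify → Group B. noble: has 'n', has this property → Group A.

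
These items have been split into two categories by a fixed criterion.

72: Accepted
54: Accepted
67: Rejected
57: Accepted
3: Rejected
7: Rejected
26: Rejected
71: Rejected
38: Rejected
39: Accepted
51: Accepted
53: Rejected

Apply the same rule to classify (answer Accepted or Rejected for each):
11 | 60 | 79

Rejected, Accepted, Rejected

The simplest hypothesis consistent with all the labels is: multiple of 3 AND at least 7.
11: Rejected (11 = 3·3 + 2, 11 ≥ 7). 60: Accepted (60 = 3·20, 60 ≥ 7). 79: Rejected (79 = 3·26 + 1, 79 ≥ 7).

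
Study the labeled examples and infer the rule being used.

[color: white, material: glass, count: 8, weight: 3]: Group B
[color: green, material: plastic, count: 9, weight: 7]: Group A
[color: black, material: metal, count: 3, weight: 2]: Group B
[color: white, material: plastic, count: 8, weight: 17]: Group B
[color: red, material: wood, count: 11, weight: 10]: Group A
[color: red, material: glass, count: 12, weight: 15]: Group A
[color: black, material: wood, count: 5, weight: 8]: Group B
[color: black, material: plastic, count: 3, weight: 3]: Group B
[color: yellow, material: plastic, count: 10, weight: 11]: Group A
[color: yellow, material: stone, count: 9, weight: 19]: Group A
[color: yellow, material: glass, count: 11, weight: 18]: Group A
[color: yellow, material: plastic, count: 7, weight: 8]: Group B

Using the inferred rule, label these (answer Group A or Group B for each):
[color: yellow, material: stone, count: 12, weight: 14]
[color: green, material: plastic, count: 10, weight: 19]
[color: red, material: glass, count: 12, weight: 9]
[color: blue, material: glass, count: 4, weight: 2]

Group A, Group A, Group A, Group B

The rule appears to be: count ≥ 9.
[color: yellow, material: stone, count: 12, weight: 14] → count = 12 → Group A.
[color: green, material: plastic, count: 10, weight: 19] → count = 10 → Group A.
[color: red, material: glass, count: 12, weight: 9] → count = 12 → Group A.
[color: blue, material: glass, count: 4, weight: 2] → count = 4 → Group B.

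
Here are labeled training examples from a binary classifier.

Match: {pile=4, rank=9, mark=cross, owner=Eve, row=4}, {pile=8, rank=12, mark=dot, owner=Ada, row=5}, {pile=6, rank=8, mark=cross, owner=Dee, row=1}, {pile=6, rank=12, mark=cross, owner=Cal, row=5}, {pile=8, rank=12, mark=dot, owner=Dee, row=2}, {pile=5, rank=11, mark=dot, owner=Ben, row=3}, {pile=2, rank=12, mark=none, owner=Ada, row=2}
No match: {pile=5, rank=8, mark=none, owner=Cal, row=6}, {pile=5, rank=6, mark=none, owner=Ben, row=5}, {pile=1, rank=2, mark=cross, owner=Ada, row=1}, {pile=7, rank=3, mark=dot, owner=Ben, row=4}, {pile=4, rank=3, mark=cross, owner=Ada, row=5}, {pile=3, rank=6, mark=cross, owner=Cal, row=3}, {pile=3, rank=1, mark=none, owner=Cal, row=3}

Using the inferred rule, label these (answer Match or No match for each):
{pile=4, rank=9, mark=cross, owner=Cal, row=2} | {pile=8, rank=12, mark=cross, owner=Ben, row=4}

Match, Match

Every 'Match' example satisfies: rank ≥ 8 AND row ≤ 5. None of the 'No match' examples do.
Match: {pile=4, rank=9, mark=cross, owner=Cal, row=2}, since rank = 9, row = 2. Match: {pile=8, rank=12, mark=cross, owner=Ben, row=4}, since rank = 12, row = 4.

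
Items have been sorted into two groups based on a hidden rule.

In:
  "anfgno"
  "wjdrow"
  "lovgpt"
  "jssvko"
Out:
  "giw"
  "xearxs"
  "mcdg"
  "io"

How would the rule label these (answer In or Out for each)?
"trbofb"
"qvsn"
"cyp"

In, Out, Out

The simplest hypothesis consistent with all the labels is: length 6 AND contains 'o'.
"trbofb": length 6, has 'o' — qualifies, so In. "qvsn": length 4, no 'o' — doesn't qualify, so Out. "cyp": length 3, no 'o' — doesn't qualify, so Out.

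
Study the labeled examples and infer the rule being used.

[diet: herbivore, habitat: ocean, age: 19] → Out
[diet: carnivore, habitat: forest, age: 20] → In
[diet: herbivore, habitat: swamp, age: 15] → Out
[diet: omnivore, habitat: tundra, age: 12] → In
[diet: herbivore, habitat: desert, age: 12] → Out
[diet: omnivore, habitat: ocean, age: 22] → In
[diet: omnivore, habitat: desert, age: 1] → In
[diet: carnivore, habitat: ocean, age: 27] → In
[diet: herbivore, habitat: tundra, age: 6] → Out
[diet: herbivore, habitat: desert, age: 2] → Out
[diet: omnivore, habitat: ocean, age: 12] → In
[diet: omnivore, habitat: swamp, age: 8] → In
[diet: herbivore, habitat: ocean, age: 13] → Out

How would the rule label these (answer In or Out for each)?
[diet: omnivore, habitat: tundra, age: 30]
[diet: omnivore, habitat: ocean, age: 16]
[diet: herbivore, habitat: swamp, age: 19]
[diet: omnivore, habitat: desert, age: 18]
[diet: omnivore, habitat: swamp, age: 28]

In, In, Out, In, In

The simplest hypothesis consistent with all the labels is: diet is not herbivore.
[diet: omnivore, habitat: tundra, age: 30]: diet is omnivore — checks out, so In. [diet: omnivore, habitat: ocean, age: 16]: diet is omnivore — checks out, so In. [diet: herbivore, habitat: swamp, age: 19]: diet is herbivore — fails the rule, so Out. [diet: omnivore, habitat: desert, age: 18]: diet is omnivore — checks out, so In. [diet: omnivore, habitat: swamp, age: 28]: diet is omnivore — checks out, so In.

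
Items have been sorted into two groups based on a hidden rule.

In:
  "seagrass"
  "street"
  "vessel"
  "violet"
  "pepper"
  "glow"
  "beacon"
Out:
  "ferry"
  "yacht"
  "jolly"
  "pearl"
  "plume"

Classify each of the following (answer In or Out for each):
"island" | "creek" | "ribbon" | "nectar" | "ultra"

The distinguishing property — even length — holds for all the 'In' cases and none of the 'Out' cases.

In, Out, In, In, Out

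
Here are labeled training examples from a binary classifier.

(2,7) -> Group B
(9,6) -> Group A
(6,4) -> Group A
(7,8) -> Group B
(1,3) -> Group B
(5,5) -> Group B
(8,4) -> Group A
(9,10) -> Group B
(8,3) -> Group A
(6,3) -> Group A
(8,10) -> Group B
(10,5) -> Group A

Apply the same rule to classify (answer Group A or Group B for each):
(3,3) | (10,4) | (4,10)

The simplest hypothesis consistent with all the labels is: first > second.
(3,3): Group B (3 = 3).
(10,4): Group A (10 > 4).
(4,10): Group B (4 < 10).

Group B, Group A, Group B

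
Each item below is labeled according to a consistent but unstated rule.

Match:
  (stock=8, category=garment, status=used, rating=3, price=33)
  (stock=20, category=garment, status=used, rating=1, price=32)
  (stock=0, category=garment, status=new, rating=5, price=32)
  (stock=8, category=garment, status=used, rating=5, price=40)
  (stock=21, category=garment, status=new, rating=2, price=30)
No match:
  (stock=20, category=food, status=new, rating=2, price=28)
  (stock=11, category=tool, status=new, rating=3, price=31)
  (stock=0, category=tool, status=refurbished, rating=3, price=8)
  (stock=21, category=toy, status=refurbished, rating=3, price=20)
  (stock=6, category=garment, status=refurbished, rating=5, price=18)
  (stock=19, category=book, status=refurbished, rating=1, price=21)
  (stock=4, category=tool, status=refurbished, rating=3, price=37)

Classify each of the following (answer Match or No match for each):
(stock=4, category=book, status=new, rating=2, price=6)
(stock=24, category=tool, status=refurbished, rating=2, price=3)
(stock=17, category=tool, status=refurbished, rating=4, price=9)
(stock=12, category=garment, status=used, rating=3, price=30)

No match, No match, No match, Match

The simplest hypothesis consistent with all the labels is: category is garment AND price ≥ 20.
(stock=4, category=book, status=new, rating=2, price=6): category is book, price = 6, doesn't match → No match.
(stock=24, category=tool, status=refurbished, rating=2, price=3): category is tool, price = 3, doesn't match → No match.
(stock=17, category=tool, status=refurbished, rating=4, price=9): category is tool, price = 9, doesn't match → No match.
(stock=12, category=garment, status=used, rating=3, price=30): category is garment, price = 30, meets the rule → Match.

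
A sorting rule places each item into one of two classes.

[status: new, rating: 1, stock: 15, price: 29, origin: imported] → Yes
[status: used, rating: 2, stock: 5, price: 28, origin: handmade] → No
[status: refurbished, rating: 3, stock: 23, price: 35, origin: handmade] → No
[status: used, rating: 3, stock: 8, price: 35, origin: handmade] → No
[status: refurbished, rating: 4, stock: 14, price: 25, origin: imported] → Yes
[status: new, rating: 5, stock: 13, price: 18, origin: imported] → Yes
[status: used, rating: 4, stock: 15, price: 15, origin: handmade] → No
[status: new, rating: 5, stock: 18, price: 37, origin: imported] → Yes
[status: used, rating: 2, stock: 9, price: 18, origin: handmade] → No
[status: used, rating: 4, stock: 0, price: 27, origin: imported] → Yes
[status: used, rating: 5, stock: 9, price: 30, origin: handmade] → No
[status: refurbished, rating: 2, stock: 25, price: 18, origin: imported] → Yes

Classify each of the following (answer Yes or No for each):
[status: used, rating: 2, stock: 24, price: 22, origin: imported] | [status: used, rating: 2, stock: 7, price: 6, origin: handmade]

Yes, No

The distinguishing property — origin is imported — holds for all the 'Yes' cases and none of the 'No' cases.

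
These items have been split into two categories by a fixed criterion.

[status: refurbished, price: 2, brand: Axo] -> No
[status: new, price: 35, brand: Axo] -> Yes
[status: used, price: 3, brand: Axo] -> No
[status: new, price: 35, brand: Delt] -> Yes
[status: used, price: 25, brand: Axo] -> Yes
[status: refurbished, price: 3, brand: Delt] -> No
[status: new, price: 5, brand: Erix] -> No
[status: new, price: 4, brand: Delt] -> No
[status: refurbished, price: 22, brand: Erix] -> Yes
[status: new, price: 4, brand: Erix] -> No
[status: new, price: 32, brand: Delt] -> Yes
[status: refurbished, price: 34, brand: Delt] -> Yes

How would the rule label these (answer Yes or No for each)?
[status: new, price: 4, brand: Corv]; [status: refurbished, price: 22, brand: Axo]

Rule: price ≥ 22. This holds for each 'Yes' example and fails for each 'No' one.
No: [status: new, price: 4, brand: Corv], since price = 4. Yes: [status: refurbished, price: 22, brand: Axo], since price = 22.

No, Yes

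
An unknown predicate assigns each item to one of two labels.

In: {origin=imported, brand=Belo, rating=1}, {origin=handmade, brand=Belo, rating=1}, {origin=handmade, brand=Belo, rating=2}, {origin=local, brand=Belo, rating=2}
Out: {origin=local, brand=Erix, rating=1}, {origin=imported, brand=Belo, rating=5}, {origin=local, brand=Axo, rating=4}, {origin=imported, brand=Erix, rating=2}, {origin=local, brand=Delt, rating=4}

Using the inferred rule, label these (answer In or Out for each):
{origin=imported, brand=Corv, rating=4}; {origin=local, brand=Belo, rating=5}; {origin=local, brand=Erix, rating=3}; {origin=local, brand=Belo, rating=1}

Out, Out, Out, In

Every 'In' example satisfies: brand is Belo AND rating ≤ 2. None of the 'Out' examples do.
{origin=imported, brand=Corv, rating=4} — brand is Corv, rating = 4, hence Out.
{origin=local, brand=Belo, rating=5} — brand is Belo, rating = 5, hence Out.
{origin=local, brand=Erix, rating=3} — brand is Erix, rating = 3, hence Out.
{origin=local, brand=Belo, rating=1} — brand is Belo, rating = 1, hence In.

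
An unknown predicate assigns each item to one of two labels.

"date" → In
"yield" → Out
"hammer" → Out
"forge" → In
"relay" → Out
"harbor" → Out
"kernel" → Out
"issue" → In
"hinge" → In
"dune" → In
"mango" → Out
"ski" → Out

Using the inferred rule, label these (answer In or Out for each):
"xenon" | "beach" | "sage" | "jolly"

Out, Out, In, Out

Every 'In' example satisfies: ends with 'e'. None of the 'Out' examples do.
"xenon": ends with 'n', lacks this property → Out.
"beach": ends with 'h', lacks this property → Out.
"sage": ends with 'e', meets the rule → In.
"jolly": ends with 'y', lacks this property → Out.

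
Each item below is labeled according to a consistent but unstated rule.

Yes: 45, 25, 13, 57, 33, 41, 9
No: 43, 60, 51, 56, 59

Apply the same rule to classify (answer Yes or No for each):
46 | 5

No, Yes

'Yes' ⟺ ≡ 1 (mod 4).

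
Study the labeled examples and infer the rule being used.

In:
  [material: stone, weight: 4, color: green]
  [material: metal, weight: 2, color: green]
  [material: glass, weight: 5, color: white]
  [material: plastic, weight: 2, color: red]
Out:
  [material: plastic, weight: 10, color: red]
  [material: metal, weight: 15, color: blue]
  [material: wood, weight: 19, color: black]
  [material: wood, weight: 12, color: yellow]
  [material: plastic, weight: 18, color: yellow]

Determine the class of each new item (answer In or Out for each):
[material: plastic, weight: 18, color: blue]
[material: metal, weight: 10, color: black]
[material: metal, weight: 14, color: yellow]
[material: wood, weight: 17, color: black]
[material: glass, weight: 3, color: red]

The rule appears to be: weight ≤ 5.
Out: [material: plastic, weight: 18, color: blue], since weight = 18. Out: [material: metal, weight: 10, color: black], since weight = 10. Out: [material: metal, weight: 14, color: yellow], since weight = 14. Out: [material: wood, weight: 17, color: black], since weight = 17. In: [material: glass, weight: 3, color: red], since weight = 3.

Out, Out, Out, Out, In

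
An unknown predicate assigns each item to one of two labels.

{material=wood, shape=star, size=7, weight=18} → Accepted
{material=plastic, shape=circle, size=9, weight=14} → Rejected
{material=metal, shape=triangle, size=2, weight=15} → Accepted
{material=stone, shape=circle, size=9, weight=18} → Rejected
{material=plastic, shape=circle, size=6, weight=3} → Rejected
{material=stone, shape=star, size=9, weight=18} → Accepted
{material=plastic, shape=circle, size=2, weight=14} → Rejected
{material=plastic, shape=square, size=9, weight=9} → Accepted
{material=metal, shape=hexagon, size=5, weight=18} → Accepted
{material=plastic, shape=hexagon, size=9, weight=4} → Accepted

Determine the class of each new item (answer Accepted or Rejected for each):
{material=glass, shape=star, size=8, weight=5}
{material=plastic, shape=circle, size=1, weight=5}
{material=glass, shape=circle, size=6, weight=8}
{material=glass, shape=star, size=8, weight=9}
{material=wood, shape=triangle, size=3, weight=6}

Accepted, Rejected, Rejected, Accepted, Accepted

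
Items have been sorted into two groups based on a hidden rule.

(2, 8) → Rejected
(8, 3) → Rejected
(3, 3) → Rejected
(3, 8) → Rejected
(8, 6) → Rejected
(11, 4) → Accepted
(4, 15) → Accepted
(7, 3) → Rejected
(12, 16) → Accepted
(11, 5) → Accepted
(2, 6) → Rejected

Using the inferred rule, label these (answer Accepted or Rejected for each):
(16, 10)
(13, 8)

The classifier is using: sum ≥ 15.

Accepted, Accepted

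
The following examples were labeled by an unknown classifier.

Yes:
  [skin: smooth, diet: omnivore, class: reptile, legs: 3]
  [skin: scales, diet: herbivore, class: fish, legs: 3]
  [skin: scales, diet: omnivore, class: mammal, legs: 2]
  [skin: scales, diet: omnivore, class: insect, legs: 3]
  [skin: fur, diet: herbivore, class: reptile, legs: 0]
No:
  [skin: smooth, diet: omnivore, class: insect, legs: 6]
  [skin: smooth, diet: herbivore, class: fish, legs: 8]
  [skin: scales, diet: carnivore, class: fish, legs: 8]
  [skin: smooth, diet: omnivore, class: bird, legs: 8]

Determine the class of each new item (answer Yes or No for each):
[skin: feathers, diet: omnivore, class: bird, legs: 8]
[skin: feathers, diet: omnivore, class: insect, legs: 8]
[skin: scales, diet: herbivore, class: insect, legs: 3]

No, No, Yes

The distinguishing property — legs ≤ 3 — holds for all the 'Yes' cases and none of the 'No' cases.
[skin: feathers, diet: omnivore, class: bird, legs: 8] → legs = 8 → No. [skin: feathers, diet: omnivore, class: insect, legs: 8] → legs = 8 → No. [skin: scales, diet: herbivore, class: insect, legs: 3] → legs = 3 → Yes.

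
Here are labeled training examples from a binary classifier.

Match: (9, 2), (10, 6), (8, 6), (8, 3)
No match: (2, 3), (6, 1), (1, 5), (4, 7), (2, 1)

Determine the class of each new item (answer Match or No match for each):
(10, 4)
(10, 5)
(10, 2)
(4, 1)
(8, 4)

Match, Match, Match, No match, Match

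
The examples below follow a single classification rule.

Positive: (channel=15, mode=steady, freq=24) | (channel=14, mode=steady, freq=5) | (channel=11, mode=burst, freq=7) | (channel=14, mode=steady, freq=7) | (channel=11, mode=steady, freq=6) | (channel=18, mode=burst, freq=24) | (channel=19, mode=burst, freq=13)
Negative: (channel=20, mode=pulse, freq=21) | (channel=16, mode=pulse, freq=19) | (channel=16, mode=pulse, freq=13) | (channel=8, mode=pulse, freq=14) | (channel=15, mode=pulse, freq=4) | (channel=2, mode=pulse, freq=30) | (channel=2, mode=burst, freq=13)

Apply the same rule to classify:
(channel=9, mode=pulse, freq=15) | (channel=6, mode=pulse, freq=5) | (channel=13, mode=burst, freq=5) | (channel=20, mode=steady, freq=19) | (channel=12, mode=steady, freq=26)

'Positive' ⟺ mode is not pulse AND channel ≥ 8.
(channel=9, mode=pulse, freq=15) → mode is pulse, channel = 9 → Negative. (channel=6, mode=pulse, freq=5) → mode is pulse, channel = 6 → Negative. (channel=13, mode=burst, freq=5) → mode is burst, channel = 13 → Positive. (channel=20, mode=steady, freq=19) → mode is steady, channel = 20 → Positive. (channel=12, mode=steady, freq=26) → mode is steady, channel = 12 → Positive.

Negative, Negative, Positive, Positive, Positive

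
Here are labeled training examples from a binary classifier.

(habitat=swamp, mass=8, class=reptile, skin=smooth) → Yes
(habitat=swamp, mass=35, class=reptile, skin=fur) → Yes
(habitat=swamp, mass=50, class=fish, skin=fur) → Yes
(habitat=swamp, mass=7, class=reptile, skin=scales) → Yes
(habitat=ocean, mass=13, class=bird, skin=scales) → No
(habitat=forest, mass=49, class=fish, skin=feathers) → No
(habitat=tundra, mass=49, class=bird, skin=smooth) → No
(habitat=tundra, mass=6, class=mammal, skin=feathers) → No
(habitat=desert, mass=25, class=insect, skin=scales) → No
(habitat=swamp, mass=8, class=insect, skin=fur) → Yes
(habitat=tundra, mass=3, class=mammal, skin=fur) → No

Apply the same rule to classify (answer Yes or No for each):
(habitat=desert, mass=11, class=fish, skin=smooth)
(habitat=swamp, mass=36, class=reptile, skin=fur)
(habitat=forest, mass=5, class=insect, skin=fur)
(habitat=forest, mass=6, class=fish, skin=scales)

Looking at the examples, the only property every 'Yes' case has and every 'No' case lacks is: habitat is swamp.
(habitat=desert, mass=11, class=fish, skin=smooth): habitat is desert — doesn't qualify, so No. (habitat=swamp, mass=36, class=reptile, skin=fur): habitat is swamp — matches, so Yes. (habitat=forest, mass=5, class=insect, skin=fur): habitat is forest — doesn't qualify, so No. (habitat=forest, mass=6, class=fish, skin=scales): habitat is forest — doesn't qualify, so No.

No, Yes, No, No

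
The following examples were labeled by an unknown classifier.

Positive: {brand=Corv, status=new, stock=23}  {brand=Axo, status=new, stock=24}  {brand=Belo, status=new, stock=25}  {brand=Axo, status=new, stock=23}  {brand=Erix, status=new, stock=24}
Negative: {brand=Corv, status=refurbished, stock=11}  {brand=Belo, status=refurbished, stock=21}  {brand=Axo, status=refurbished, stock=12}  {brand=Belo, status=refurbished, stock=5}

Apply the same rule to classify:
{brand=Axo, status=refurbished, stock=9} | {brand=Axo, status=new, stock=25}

Negative, Positive

The distinguishing property — status is new — holds for all the 'Positive' cases and none of the 'Negative' cases.
{brand=Axo, status=refurbished, stock=9}: Negative (status is refurbished).
{brand=Axo, status=new, stock=25}: Positive (status is new).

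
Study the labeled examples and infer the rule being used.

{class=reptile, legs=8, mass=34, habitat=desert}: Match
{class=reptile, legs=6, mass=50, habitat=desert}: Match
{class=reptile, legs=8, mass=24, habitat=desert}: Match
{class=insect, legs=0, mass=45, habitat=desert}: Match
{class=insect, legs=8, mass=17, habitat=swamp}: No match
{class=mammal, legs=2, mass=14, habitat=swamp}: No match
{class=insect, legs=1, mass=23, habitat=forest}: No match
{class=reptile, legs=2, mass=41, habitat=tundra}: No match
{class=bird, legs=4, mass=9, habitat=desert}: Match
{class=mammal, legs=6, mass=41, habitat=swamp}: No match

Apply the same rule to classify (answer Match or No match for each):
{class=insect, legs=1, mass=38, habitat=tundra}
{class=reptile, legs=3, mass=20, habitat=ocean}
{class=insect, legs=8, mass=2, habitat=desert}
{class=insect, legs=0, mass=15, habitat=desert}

No match, No match, Match, Match

One predicate separates the groups cleanly: habitat is desert.
No match: {class=insect, legs=1, mass=38, habitat=tundra}, since habitat is tundra.
No match: {class=reptile, legs=3, mass=20, habitat=ocean}, since habitat is ocean.
Match: {class=insect, legs=8, mass=2, habitat=desert}, since habitat is desert.
Match: {class=insect, legs=0, mass=15, habitat=desert}, since habitat is desert.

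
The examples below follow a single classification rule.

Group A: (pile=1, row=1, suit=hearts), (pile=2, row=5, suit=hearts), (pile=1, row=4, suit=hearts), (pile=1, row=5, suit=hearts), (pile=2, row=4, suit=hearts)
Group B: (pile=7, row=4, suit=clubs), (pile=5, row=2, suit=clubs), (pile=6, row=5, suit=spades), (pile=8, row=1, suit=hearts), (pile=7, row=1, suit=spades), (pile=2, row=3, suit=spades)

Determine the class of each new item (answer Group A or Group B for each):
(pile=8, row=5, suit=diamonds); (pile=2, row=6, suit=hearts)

Group B, Group A

The pattern is that an item is 'Group A' exactly when: suit is hearts AND pile ≤ 2.
Group B: (pile=8, row=5, suit=diamonds), since suit is diamonds, pile = 8.
Group A: (pile=2, row=6, suit=hearts), since suit is hearts, pile = 2.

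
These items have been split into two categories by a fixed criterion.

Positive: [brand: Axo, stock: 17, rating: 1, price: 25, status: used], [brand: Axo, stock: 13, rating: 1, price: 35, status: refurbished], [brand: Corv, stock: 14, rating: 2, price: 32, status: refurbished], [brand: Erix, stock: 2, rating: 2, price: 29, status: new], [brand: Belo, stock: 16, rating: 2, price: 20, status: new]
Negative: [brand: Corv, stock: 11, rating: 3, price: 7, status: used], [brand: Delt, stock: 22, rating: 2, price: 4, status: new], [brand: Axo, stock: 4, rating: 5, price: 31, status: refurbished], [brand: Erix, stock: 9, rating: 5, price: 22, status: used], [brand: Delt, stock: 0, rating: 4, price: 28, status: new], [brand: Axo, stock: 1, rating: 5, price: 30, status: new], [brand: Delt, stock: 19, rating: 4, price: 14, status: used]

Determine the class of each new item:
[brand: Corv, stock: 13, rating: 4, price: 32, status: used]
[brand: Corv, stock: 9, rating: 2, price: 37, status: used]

Negative, Positive

One predicate separates the groups cleanly: rating ≤ 2 AND price ≥ 7.
[brand: Corv, stock: 13, rating: 4, price: 32, status: used]: rating = 4, price = 32 — does not pass, so Negative. [brand: Corv, stock: 9, rating: 2, price: 37, status: used]: rating = 2, price = 37 — checks out, so Positive.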